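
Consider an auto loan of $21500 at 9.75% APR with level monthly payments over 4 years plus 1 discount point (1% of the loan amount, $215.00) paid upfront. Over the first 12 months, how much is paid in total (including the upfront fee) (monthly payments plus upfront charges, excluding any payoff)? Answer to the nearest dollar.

Monthly rate = 9.75%/12 = 0.0081250; payment = 21,500 × 0.0081250 / (1 − (1+0.0081250)^−48) = $542.72.
Total outlay = 12 × $542.72 + $215.00 = $6,727.64.

$6,728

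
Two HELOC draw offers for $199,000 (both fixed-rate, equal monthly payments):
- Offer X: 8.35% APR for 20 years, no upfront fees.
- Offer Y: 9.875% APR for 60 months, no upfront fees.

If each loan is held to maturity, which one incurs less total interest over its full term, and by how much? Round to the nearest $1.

Offer Y by $156,993

Offer X: at 8.35% the monthly rate is 0.0069583, so the payment is 199,000 × 0.0069583 / (1 − 1.0069583^−240) = $1,708.12.
Total interest on Offer X = 240 × $1,708.12 − $199,000 = $210,948.80.
Offer Y: at 9.875% the monthly rate is 0.0082292, so the payment is 199,000 × 0.0082292 / (1 − 1.0082292^−60) = $4,215.93.
Total interest on Offer Y = 60 × $4,215.93 − $199,000 = $53,955.80.
Offer Y is lower by $156,993.00.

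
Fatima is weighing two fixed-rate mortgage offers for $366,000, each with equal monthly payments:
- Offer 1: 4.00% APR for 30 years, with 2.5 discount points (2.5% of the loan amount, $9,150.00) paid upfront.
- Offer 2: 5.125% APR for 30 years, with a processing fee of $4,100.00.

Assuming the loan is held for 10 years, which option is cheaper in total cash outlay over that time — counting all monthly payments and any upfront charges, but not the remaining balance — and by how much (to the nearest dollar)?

Offer 1: monthly rate = 4%/12 = 0.0033333; payment = 366,000 × 0.0033333 / (1 − (1+0.0033333)^−360) = $1,747.34.
Offer 2: monthly rate = 5.125%/12 = 0.0042708; payment = 366,000 × 0.0042708 / (1 − (1+0.0042708)^−360) = $1,992.82.
Over 120 months: Offer 1 costs 120 × $1,747.34 + $9,150.00 = $218,830.80; Offer 2 costs 120 × $1,992.82 + $4,100.00 = $243,238.40.
Offer 1 is cheaper by $243,238.40 − $218,830.80 = $24,407.60.

Offer 1 by $24,408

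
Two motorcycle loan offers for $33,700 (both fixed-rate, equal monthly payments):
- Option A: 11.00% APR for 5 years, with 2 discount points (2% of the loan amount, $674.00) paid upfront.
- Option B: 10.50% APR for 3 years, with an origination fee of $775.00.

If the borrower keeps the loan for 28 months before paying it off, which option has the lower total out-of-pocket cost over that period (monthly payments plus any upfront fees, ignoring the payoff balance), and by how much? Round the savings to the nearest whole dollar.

Option A by $10,254

Option A: at 11.00% the monthly rate is 0.0091667, so the payment is 33,700 × 0.0091667 / (1 − 1.0091667^−60) = $732.72.
Option B: monthly rate = 10.5%/12 = 0.0087500; payment = 33,700 × 0.0087500 / (1 − (1+0.0087500)^−36) = $1,095.33.
Over 28 months: Option A costs 28 × $732.72 + $674.00 = $21,190.16; Option B costs 28 × $1,095.33 + $775.00 = $31,444.24.
Option A is cheaper by $31,444.24 − $21,190.16 = $10,254.08.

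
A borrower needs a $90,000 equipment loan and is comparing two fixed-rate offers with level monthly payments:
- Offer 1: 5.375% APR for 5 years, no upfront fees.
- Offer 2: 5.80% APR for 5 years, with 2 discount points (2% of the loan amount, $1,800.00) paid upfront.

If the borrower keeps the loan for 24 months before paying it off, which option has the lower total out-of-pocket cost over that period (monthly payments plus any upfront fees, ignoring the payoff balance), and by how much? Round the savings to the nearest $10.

Offer 1: at 5.375% the monthly rate is 0.0044792, so the payment is 90,000 × 0.0044792 / (1 − 1.0044792^−60) = $1,713.92.
Offer 2: monthly rate = 5.8%/12 = 0.0048333; payment = 90,000 × 0.0048333 / (1 − (1+0.0048333)^−60) = $1,731.59.
Over 24 months: Offer 1 costs 24 × $1,713.92 = $41,134.08; Offer 2 costs 24 × $1,731.59 + $1,800.00 = $43,358.16.
Offer 1 is cheaper by $43,358.16 − $41,134.08 = $2,224.08.

Offer 1 by $2,220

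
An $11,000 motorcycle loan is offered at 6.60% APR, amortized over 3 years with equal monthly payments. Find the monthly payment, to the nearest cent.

$337.64

At 6.60% the monthly rate is 0.0055000, so the payment is 11,000 × 0.0055000 / (1 − 1.0055000^−36) = $337.64.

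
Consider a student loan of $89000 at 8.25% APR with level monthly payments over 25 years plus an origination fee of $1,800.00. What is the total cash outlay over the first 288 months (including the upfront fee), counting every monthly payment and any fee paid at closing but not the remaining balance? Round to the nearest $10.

$203,900

At 8.25% the monthly rate is 0.0068750, so the payment is 89,000 × 0.0068750 / (1 − 1.0068750^−300) = $701.72.
Total outlay = 288 × $701.72 + $1,800.00 = $203,895.36.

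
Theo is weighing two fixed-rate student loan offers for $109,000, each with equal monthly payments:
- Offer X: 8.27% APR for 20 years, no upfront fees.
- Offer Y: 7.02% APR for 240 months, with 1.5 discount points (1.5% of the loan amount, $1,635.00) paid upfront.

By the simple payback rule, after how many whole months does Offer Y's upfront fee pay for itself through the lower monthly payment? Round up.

20 months

Offer X: monthly rate = 8.27%/12 = 0.0068917; payment = 109,000 × 0.0068917 / (1 − (1+0.0068917)^−240) = $930.12.
Offer Y: monthly rate = 7.02%/12 = 0.0058500; payment = 109,000 × 0.0058500 / (1 − (1+0.0058500)^−240) = $846.38.
Monthly savings = $930.12 − $846.38 = $83.74.
Break-even = $1,635.00 / $83.74 = 19.52 → 20 months.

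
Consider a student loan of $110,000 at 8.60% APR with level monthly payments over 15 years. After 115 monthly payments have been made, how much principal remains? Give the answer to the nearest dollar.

With monthly rate i = 8.6%/12 = 0.0071667, the balance after k of n payments is P · [(1+i)^n − (1+i)^k] / [(1+i)^n − 1].
(1+0.0071667)^180 = 3.61611219 and (1+0.0071667)^115 = 2.27328845, so the balance is 110,000 × (3.61611219 − 2.27328845) / (3.61611219 − 1) = $56,461.88.

$56,462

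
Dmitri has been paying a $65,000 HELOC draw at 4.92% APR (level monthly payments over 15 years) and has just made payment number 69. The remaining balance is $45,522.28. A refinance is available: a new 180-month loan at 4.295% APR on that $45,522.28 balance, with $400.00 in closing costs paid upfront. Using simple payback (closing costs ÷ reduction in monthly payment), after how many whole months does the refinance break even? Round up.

Current payment = 65,000 × 4.92%/12 / (1 − (1+0.0041000)^−180) = $511.31.
Refinanced payment = 45,522.28 × 0.0035792 / (1 − (1+0.0035792)^−180) = $343.49.
Monthly savings = $511.31 − $343.49 = $167.82.
Break-even = $400.00 / $167.82 = 2.38 → 3 months.

3 months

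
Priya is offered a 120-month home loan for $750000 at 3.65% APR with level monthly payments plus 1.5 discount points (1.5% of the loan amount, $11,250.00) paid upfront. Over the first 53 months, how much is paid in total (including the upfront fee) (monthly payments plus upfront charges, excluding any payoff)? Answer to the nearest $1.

$407,121

Monthly rate = 3.65%/12 = 0.0030417; payment = 750,000 × 0.0030417 / (1 − (1+0.0030417)^−120) = $7,469.26.
Total outlay = 53 × $7,469.26 + $11,250.00 = $407,120.78.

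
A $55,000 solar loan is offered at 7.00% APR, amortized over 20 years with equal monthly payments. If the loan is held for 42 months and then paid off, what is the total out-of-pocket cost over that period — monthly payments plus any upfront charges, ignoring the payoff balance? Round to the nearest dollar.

At 7.00% the monthly rate is 0.0058333, so the payment is 55,000 × 0.0058333 / (1 − 1.0058333^−240) = $426.41.
Total outlay = 42 × $426.41 = $17,909.22.

$17,909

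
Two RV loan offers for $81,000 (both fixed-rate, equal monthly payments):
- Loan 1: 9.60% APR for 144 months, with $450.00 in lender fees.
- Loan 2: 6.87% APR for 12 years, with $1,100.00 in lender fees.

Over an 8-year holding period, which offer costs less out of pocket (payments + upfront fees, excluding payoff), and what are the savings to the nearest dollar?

Loan 1: at 9.60% the monthly rate is 0.0080000, so the payment is 81,000 × 0.0080000 / (1 − 1.0080000^−144) = $949.39.
Loan 2: at 6.87% the monthly rate is 0.0057250, so the payment is 81,000 × 0.0057250 / (1 − 1.0057250^−144) = $827.39.
Over 96 months: Loan 1 costs 96 × $949.39 + $450.00 = $91,591.44; Loan 2 costs 96 × $827.39 + $1,100.00 = $80,529.44.
Loan 2 is cheaper by $91,591.44 − $80,529.44 = $11,062.00.

Loan 2 by $11,062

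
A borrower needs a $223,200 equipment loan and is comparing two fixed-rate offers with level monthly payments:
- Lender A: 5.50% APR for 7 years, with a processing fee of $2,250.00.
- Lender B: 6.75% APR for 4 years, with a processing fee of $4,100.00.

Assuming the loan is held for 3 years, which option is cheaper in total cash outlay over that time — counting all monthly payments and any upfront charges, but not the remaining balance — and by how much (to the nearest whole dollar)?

Lender A by $77,866

Lender A: monthly rate = 5.5%/12 = 0.0045833; payment = 223,200 × 0.0045833 / (1 − (1+0.0045833)^−84) = $3,207.39.
Lender B: monthly rate = 6.75%/12 = 0.0056250; payment = 223,200 × 0.0056250 / (1 − (1+0.0056250)^−48) = $5,318.95.
Over 36 months: Lender A costs 36 × $3,207.39 + $2,250.00 = $117,716.04; Lender B costs 36 × $5,318.95 + $4,100.00 = $195,582.20.
Lender A is cheaper by $195,582.20 − $117,716.04 = $77,866.16.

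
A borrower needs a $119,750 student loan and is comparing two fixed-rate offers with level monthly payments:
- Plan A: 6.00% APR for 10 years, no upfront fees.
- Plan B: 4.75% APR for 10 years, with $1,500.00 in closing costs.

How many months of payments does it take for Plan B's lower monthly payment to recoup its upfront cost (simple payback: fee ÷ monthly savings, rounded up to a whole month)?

21 months

Plan A: monthly rate = 6%/12 = 0.0050000; payment = 119,750 × 0.0050000 / (1 − (1+0.0050000)^−120) = $1,329.47.
Plan B: at 4.75% the monthly rate is 0.0039583, so the payment is 119,750 × 0.0039583 / (1 − 1.0039583^−120) = $1,255.55.
Monthly savings = $1,329.47 − $1,255.55 = $73.92.
Break-even = $1,500.00 / $73.92 = 20.29 → 21 months.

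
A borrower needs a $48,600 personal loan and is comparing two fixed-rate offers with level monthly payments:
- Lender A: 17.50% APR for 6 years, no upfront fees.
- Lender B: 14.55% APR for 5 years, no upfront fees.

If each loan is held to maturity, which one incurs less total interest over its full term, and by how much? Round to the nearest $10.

Lender B by $10,140

Lender A: at 17.50% the monthly rate is 0.0145833, so the payment is 48,600 × 0.0145833 / (1 − 1.0145833^−72) = $1,094.77.
Total interest on Lender A = 72 × $1,094.77 − $48,600 = $30,223.44.
Lender B: at 14.55% the monthly rate is 0.0121250, so the payment is 48,600 × 0.0121250 / (1 − 1.0121250^−60) = $1,144.74.
Total interest on Lender B = 60 × $1,144.74 − $48,600 = $20,084.40.
Lender B is lower by $10,139.04.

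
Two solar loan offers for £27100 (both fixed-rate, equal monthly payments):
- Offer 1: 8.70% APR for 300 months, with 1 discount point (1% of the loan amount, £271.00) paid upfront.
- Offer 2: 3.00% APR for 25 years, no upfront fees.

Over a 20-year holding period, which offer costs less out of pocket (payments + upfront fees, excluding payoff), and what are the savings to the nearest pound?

Offer 1: at 8.70% the monthly rate is 0.0072500, so the payment is 27,100 × 0.0072500 / (1 − 1.0072500^−300) = £221.88.
Offer 2: monthly rate = 3%/12 = 0.0025000; payment = 27,100 × 0.0025000 / (1 − (1+0.0025000)^−300) = £128.51.
Over 240 months: Offer 1 costs 240 × £221.88 + £271.00 = £53,522.20; Offer 2 costs 240 × £128.51 = £30,842.40.
Offer 2 is cheaper by £53,522.20 − £30,842.40 = £22,679.80.

Offer 2 by £22,680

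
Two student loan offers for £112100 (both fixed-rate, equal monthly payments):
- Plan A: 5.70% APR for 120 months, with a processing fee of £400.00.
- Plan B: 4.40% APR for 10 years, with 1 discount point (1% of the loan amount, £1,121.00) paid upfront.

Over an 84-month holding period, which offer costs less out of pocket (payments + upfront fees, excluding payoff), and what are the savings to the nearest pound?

Plan A: monthly rate = 5.7%/12 = 0.0047500; payment = 112,100 × 0.0047500 / (1 − (1+0.0047500)^−120) = £1,227.72.
Plan B: monthly rate = 4.4%/12 = 0.0036667; payment = 112,100 × 0.0036667 / (1 − (1+0.0036667)^−120) = £1,156.39.
Over 84 months: Plan A costs 84 × £1,227.72 + £400.00 = £103,528.48; Plan B costs 84 × £1,156.39 + £1,121.00 = £98,257.76.
Plan B is cheaper by £103,528.48 − £98,257.76 = £5,270.72.

Plan B by £5,271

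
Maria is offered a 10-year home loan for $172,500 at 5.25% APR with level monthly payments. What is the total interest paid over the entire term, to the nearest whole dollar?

$49,594

Monthly rate = 5.25%/12 = 0.0043750; payment = 172,500 × 0.0043750 / (1 − (1+0.0043750)^−120) = $1,850.78.
Total paid = 120 × $1,850.78 = $222,093.60; interest = $222,093.60 − $172,500 = $49,593.60.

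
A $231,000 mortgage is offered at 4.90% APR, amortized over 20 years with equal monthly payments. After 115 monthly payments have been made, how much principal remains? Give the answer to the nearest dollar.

With monthly rate i = 4.9%/12 = 0.0040833, the balance after k of n payments is P · [(1+i)^n − (1+i)^k] / [(1+i)^n − 1].
(1+0.0040833)^240 = 2.65914488 and (1+0.0040833)^115 = 1.59779923, so the balance is 231,000 × (2.65914488 − 1.59779923) / (2.65914488 − 1) = $147,769.40.

$147,769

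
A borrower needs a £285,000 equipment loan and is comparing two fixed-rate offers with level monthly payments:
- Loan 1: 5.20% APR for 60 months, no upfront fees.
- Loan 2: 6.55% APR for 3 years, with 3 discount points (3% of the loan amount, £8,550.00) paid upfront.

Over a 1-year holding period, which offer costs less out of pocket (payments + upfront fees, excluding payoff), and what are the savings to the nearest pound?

Loan 1 by £48,594

Loan 1: at 5.20% the monthly rate is 0.0043333, so the payment is 285,000 × 0.0043333 / (1 − 1.0043333^−60) = £5,404.45.
Loan 2: monthly rate = 6.55%/12 = 0.0054583; payment = 285,000 × 0.0054583 / (1 − (1+0.0054583)^−36) = £8,741.45.
Over 12 months: Loan 1 costs 12 × £5,404.45 = £64,853.40; Loan 2 costs 12 × £8,741.45 + £8,550.00 = £113,447.40.
Loan 1 is cheaper by £113,447.40 − £64,853.40 = £48,594.00.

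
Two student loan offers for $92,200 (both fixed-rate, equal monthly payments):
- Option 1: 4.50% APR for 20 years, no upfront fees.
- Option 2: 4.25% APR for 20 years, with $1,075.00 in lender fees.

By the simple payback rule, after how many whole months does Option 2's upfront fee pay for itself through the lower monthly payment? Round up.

87 months

Option 1: monthly rate = 4.5%/12 = 0.0037500; payment = 92,200 × 0.0037500 / (1 − (1+0.0037500)^−240) = $583.30.
Option 2: at 4.25% the monthly rate is 0.0035417, so the payment is 92,200 × 0.0035417 / (1 − 1.0035417^−240) = $570.93.
Monthly savings = $583.30 − $570.93 = $12.37.
Break-even = $1,075.00 / $12.37 = 86.90 → 87 months.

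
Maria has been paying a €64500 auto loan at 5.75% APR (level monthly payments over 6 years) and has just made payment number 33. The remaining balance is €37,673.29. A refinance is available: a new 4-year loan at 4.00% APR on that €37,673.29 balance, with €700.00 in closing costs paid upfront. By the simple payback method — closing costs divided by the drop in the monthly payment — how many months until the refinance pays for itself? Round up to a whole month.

Current payment = 64,500 × 5.75%/12 / (1 − (1+0.0047917)^−72) = €1,061.36.
Refinanced payment = 37,673.29 × 0.0033333 / (1 − (1+0.0033333)^−48) = €850.63.
Monthly savings = €1,061.36 − €850.63 = €210.73.
Break-even = €700.00 / €210.73 = 3.32 → 4 months.

4 months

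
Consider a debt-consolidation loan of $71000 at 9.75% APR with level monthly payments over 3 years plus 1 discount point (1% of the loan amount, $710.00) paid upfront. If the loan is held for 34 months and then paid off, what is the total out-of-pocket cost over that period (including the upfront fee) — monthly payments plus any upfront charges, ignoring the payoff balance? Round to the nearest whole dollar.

At 9.75% the monthly rate is 0.0081250, so the payment is 71,000 × 0.0081250 / (1 − 1.0081250^−36) = $2,282.65.
Total outlay = 34 × $2,282.65 + $710.00 = $78,320.10.

$78,320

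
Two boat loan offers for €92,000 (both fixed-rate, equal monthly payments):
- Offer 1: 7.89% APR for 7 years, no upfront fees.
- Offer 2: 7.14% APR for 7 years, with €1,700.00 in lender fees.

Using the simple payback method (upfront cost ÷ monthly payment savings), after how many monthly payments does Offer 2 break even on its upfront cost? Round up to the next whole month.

50 months

Offer 1: monthly rate = 7.89%/12 = 0.0065750; payment = 92,000 × 0.0065750 / (1 − (1+0.0065750)^−84) = €1,428.90.
Offer 2: monthly rate = 7.14%/12 = 0.0059500; payment = 92,000 × 0.0059500 / (1 − (1+0.0059500)^−84) = €1,394.83.
Monthly savings = €1,428.90 − €1,394.83 = €34.07.
Break-even = €1,700.00 / €34.07 = 49.90 → 50 months.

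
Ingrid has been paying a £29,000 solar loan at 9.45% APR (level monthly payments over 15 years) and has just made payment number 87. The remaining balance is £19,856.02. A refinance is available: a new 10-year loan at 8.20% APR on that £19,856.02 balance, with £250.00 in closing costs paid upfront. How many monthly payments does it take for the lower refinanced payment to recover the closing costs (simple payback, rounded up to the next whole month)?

5 months

Current payment = 29,000 × 9.45%/12 / (1 − (1+0.0078750)^−180) = £301.95.
Refinanced payment = 19,856.02 × 0.0068333 / (1 − (1+0.0068333)^−120) = £243.01.
Monthly savings = £301.95 − £243.01 = £58.94.
Break-even = £250.00 / £58.94 = 4.24 → 5 months.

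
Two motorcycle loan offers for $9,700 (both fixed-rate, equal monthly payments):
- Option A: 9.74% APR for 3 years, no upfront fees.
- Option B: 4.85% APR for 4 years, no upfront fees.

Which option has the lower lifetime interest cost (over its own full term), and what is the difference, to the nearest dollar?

Option B by $534

Option A: at 9.74% the monthly rate is 0.0081167, so the payment is 9,700 × 0.0081167 / (1 − 1.0081167^−36) = $311.81.
Total interest on Option A = 36 × $311.81 − $9,700 = $1,525.16.
Option B: monthly rate = 4.85%/12 = 0.0040417; payment = 9,700 × 0.0040417 / (1 − (1+0.0040417)^−48) = $222.73.
Total interest on Option B = 48 × $222.73 − $9,700 = $991.04.
Option B is lower by $534.12.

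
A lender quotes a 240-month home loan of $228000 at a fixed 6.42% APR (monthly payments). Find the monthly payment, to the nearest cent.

At 6.42% the monthly rate is 0.0053500, so the payment is 228,000 × 0.0053500 / (1 − 1.0053500^−240) = $1,689.19.

$1,689.19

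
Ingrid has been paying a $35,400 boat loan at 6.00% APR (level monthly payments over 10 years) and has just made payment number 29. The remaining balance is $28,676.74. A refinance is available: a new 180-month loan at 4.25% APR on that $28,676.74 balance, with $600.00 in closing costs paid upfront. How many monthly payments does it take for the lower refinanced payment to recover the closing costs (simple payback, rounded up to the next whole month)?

4 months

Current payment = 35,400 × 6%/12 / (1 − (1+0.0050000)^−120) = $393.01.
Refinanced payment = 28,676.74 × 0.0035417 / (1 − (1+0.0035417)^−180) = $215.73.
Monthly savings = $393.01 − $215.73 = $177.28.
Break-even = $600.00 / $177.28 = 3.38 → 4 months.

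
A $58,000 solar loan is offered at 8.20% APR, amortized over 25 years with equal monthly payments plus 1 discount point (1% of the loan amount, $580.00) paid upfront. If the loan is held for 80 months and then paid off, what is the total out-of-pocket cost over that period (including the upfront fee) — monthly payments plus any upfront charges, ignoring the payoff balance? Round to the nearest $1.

At 8.20% the monthly rate is 0.0068333, so the payment is 58,000 × 0.0068333 / (1 − 1.0068333^−300) = $455.36.
Total outlay = 80 × $455.36 + $580.00 = $37,008.80.

$37,009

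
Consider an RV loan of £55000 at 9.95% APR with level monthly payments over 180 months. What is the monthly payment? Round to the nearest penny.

£589.35

At 9.95% the monthly rate is 0.0082917, so the payment is 55,000 × 0.0082917 / (1 − 1.0082917^−180) = £589.35.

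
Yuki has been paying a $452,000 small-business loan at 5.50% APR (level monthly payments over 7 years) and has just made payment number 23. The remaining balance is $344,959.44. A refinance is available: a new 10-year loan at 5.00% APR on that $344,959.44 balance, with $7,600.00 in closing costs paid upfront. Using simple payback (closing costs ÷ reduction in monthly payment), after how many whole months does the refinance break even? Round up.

3 months

Current payment = 452,000 × 5.5%/12 / (1 − (1+0.0045833)^−84) = $6,495.26.
Refinanced payment = 344,959.44 × 0.0041667 / (1 − (1+0.0041667)^−120) = $3,658.83.
Monthly savings = $6,495.26 − $3,658.83 = $2,836.43.
Break-even = $7,600.00 / $2,836.43 = 2.68 → 3 months.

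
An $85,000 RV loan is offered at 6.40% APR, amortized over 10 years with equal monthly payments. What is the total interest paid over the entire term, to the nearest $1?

$30,301

At 6.40% the monthly rate is 0.0053333, so the payment is 85,000 × 0.0053333 / (1 − 1.0053333^−120) = $960.84.
Total paid = 120 × $960.84 = $115,300.80; interest = $115,300.80 − $85,000 = $30,300.80.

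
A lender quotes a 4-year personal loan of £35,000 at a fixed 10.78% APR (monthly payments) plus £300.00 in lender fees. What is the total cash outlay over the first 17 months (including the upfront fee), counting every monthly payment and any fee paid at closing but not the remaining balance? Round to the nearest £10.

Monthly rate = 10.78%/12 = 0.0089833; payment = 35,000 × 0.0089833 / (1 − (1+0.0089833)^−48) = £900.86.
Total outlay = 17 × £900.86 + £300.00 = £15,614.62.

£15,610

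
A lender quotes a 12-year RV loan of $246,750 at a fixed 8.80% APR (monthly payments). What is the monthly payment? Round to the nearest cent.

$2,780.37

Monthly rate = 8.8%/12 = 0.0073333; payment = 246,750 × 0.0073333 / (1 − (1+0.0073333)^−144) = $2,780.37.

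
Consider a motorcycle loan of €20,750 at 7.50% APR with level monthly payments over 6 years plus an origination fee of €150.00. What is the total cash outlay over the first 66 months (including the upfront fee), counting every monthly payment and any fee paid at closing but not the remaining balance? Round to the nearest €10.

€23,830

At 7.50% the monthly rate is 0.0062500, so the payment is 20,750 × 0.0062500 / (1 − 1.0062500^−72) = €358.77.
Total outlay = 66 × €358.77 + €150.00 = €23,828.82.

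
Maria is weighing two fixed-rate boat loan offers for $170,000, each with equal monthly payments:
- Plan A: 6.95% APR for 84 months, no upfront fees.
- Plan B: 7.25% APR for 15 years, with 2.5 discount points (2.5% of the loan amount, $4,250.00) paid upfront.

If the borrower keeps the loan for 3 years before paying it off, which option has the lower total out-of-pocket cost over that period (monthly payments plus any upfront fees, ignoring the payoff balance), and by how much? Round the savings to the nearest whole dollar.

Plan A: monthly rate = 6.95%/12 = 0.0057917; payment = 170,000 × 0.0057917 / (1 − (1+0.0057917)^−84) = $2,561.60.
Plan B: at 7.25% the monthly rate is 0.0060417, so the payment is 170,000 × 0.0060417 / (1 − 1.0060417^−180) = $1,551.87.
Over 36 months: Plan A costs 36 × $2,561.60 = $92,217.60; Plan B costs 36 × $1,551.87 + $4,250.00 = $60,117.32.
Plan B is cheaper by $92,217.60 − $60,117.32 = $32,100.28.

Plan B by $32,100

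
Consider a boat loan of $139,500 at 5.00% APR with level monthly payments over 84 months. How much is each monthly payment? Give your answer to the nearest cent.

$1,971.68

At 5.00% the monthly rate is 0.0041667, so the payment is 139,500 × 0.0041667 / (1 − 1.0041667^−84) = $1,971.68.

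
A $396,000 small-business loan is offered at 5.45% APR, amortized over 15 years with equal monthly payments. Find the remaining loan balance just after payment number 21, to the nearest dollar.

With monthly rate i = 5.45%/12 = 0.0045417, the balance after k of n payments is P · [(1+i)^n − (1+i)^k] / [(1+i)^n − 1].
(1+0.0045417)^180 = 2.26064280 and (1+0.0045417)^21 = 1.09983379, so the balance is 396,000 × (2.26064280 − 1.09983379) / (2.26064280 − 1) = $364,639.66.

$364,640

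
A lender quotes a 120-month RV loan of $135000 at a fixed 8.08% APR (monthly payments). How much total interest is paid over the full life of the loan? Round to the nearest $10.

$62,240

Monthly rate = 8.08%/12 = 0.0067333; payment = 135,000 × 0.0067333 / (1 − (1+0.0067333)^−120) = $1,643.63.
Total paid = 120 × $1,643.63 = $197,235.60; interest = $197,235.60 − $135,000 = $62,235.60.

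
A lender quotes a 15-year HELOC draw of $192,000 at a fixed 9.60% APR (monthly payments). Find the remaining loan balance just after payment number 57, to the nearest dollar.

With monthly rate i = 9.6%/12 = 0.0080000, the balance after k of n payments is P · [(1+i)^n − (1+i)^k] / [(1+i)^n − 1].
(1+0.0080000)^180 = 4.19658264 and (1+0.0080000)^57 = 1.57489038, so the balance is 192,000 × (4.19658264 − 1.57489038) / (4.19658264 − 1) = $157,469.70.

$157,470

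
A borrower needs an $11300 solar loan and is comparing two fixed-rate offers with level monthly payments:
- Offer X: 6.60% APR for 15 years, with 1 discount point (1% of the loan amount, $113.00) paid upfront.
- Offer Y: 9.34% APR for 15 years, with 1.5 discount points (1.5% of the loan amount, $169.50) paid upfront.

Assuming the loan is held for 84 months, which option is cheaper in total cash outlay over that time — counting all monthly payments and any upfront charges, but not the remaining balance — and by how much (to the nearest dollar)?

Offer X by $1,556

Offer X: at 6.60% the monthly rate is 0.0055000, so the payment is 11,300 × 0.0055000 / (1 − 1.0055000^−180) = $99.06.
Offer Y: at 9.34% the monthly rate is 0.0077833, so the payment is 11,300 × 0.0077833 / (1 − 1.0077833^−180) = $116.91.
Over 84 months: Offer X costs 84 × $99.06 + $113.00 = $8,434.04; Offer Y costs 84 × $116.91 + $169.50 = $9,989.94.
Offer X is cheaper by $9,989.94 − $8,434.04 = $1,555.90.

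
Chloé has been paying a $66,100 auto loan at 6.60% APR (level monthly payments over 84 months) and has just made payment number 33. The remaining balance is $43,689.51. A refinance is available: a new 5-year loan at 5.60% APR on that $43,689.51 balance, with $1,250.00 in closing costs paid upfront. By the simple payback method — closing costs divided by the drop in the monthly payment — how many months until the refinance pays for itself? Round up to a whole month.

9 months

Current payment = 66,100 × 6.6%/12 / (1 − (1+0.0055000)^−84) = $984.75.
Refinanced payment = 43,689.51 × 0.0046667 / (1 − (1+0.0046667)^−60) = $836.54.
Monthly savings = $984.75 − $836.54 = $148.21.
Break-even = $1,250.00 / $148.21 = 8.43 → 9 months.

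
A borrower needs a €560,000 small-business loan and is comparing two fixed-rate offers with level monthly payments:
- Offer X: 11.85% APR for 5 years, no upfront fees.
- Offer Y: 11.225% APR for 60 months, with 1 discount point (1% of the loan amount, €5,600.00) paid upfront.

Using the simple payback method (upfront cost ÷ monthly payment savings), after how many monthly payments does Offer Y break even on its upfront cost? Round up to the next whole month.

Offer X: monthly rate = 11.85%/12 = 0.0098750; payment = 560,000 × 0.0098750 / (1 − (1+0.0098750)^−60) = €12,414.48.
Offer Y: at 11.225% the monthly rate is 0.0093542, so the payment is 560,000 × 0.0093542 / (1 − 1.0093542^−60) = €12,238.69.
Monthly savings = €12,414.48 − €12,238.69 = €175.79.
Break-even = €5,600.00 / €175.79 = 31.86 → 32 months.

32 months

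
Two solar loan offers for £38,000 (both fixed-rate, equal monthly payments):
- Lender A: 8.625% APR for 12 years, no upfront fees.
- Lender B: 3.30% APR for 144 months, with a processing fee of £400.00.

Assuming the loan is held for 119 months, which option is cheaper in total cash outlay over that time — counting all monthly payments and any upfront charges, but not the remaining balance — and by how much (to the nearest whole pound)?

Lender A: at 8.625% the monthly rate is 0.0071875, so the payment is 38,000 × 0.0071875 / (1 − 1.0071875^−144) = £424.47.
Lender B: monthly rate = 3.3%/12 = 0.0027500; payment = 38,000 × 0.0027500 / (1 − (1+0.0027500)^−144) = £319.94.
Over 119 months: Lender A costs 119 × £424.47 = £50,511.93; Lender B costs 119 × £319.94 + £400.00 = £38,472.86.
Lender B is cheaper by £50,511.93 − £38,472.86 = £12,039.07.

Lender B by £12,039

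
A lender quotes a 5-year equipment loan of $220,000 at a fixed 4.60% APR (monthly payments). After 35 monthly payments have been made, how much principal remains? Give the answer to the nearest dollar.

$97,837

With monthly rate i = 4.6%/12 = 0.0038333, the balance after k of n payments is P · [(1+i)^n − (1+i)^k] / [(1+i)^n − 1].
(1+0.0038333)^60 = 1.25804671 and (1+0.0038333)^35 = 1.14329011, so the balance is 220,000 × (1.25804671 − 1.14329011) / (1.25804671 − 1) = $97,836.75.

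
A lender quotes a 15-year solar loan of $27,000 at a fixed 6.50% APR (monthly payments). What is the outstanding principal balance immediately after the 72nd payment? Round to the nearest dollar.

$19,193

With monthly rate i = 6.5%/12 = 0.0054167, the balance after k of n payments is P · [(1+i)^n − (1+i)^k] / [(1+i)^n − 1].
(1+0.0054167)^180 = 2.64420082 and (1+0.0054167)^72 = 1.47542716, so the balance is 27,000 × (2.64420082 − 1.47542716) / (2.64420082 − 1) = $19,192.84.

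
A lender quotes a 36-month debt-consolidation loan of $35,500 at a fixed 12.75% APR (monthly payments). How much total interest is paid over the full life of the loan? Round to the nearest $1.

At 12.75% the monthly rate is 0.0106250, so the payment is 35,500 × 0.0106250 / (1 − 1.0106250^−36) = $1,191.87.
Total paid = 36 × $1,191.87 = $42,907.32; interest = $42,907.32 − $35,500 = $7,407.32.

$7,407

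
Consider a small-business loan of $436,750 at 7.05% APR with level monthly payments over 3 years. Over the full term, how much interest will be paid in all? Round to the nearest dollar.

$49,090

At 7.05% the monthly rate is 0.0058750, so the payment is 436,750 × 0.0058750 / (1 − 1.0058750^−36) = $13,495.56.
Total paid = 36 × $13,495.56 = $485,840.16; interest = $485,840.16 − $436,750 = $49,090.16.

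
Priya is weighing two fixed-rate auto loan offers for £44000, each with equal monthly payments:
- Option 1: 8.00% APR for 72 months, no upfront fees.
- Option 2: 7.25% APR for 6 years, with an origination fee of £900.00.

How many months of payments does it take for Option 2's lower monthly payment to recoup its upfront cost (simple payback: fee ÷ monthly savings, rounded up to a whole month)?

Option 1: at 8.00% the monthly rate is 0.0066667, so the payment is 44,000 × 0.0066667 / (1 − 1.0066667^−72) = £771.46.
Option 2: monthly rate = 7.25%/12 = 0.0060417; payment = 44,000 × 0.0060417 / (1 − (1+0.0060417)^−72) = £755.45.
Monthly savings = £771.46 − £755.45 = £16.01.
Break-even = £900.00 / £16.01 = 56.21 → 57 months.

57 months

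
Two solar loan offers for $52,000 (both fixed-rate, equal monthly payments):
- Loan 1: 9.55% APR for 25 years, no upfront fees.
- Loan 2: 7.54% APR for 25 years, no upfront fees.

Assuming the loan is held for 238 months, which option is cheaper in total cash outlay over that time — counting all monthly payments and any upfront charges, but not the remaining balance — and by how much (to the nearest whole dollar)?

Loan 1: monthly rate = 9.55%/12 = 0.0079583; payment = 52,000 × 0.0079583 / (1 − (1+0.0079583)^−300) = $456.13.
Loan 2: at 7.54% the monthly rate is 0.0062833, so the payment is 52,000 × 0.0062833 / (1 − 1.0062833^−300) = $385.63.
Over 238 months: Loan 1 costs 238 × $456.13 = $108,558.94; Loan 2 costs 238 × $385.63 = $91,779.94.
Loan 2 is cheaper by $108,558.94 − $91,779.94 = $16,779.00.

Loan 2 by $16,779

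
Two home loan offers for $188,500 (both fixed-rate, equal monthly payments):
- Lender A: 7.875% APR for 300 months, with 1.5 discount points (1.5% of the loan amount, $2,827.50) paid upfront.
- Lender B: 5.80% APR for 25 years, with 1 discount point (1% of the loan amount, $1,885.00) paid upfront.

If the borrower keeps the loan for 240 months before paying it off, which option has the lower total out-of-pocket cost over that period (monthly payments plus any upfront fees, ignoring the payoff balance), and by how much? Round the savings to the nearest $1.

Lender A: monthly rate = 7.875%/12 = 0.0065625; payment = 188,500 × 0.0065625 / (1 − (1+0.0065625)^−300) = $1,439.30.
Lender B: monthly rate = 5.8%/12 = 0.0048333; payment = 188,500 × 0.0048333 / (1 − (1+0.0048333)^−300) = $1,191.57.
Over 240 months: Lender A costs 240 × $1,439.30 + $2,827.50 = $348,259.50; Lender B costs 240 × $1,191.57 + $1,885.00 = $287,861.80.
Lender B is cheaper by $348,259.50 − $287,861.80 = $60,397.70.

Lender B by $60,398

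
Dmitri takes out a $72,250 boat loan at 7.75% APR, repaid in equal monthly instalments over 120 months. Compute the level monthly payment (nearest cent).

Monthly rate = 7.75%/12 = 0.0064583; payment = 72,250 × 0.0064583 / (1 − (1+0.0064583)^−120) = $867.08.

$867.08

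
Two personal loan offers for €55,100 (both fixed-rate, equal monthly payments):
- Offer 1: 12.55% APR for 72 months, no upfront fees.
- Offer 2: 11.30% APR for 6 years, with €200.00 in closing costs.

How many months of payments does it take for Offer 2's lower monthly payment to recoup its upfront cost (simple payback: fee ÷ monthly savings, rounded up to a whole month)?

6 months

Offer 1: monthly rate = 12.55%/12 = 0.0104583; payment = 55,100 × 0.0104583 / (1 − (1+0.0104583)^−72) = €1,093.04.
Offer 2: monthly rate = 11.3%/12 = 0.0094167; payment = 55,100 × 0.0094167 / (1 − (1+0.0094167)^−72) = €1,057.26.
Monthly savings = €1,093.04 − €1,057.26 = €35.78.
Break-even = €200.00 / €35.78 = 5.59 → 6 months.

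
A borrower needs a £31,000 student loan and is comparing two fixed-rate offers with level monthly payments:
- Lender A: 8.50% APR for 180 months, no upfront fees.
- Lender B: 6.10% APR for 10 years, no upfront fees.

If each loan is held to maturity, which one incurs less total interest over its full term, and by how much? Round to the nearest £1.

Lender A: at 8.50% the monthly rate is 0.0070833, so the payment is 31,000 × 0.0070833 / (1 − 1.0070833^−180) = £305.27.
Total interest on Lender A = 180 × £305.27 − £31,000 = £23,948.60.
Lender B: at 6.10% the monthly rate is 0.0050833, so the payment is 31,000 × 0.0050833 / (1 − 1.0050833^−120) = £345.72.
Total interest on Lender B = 120 × £345.72 − £31,000 = £10,486.40.
Lender B is lower by £13,462.20.

Lender B by £13,462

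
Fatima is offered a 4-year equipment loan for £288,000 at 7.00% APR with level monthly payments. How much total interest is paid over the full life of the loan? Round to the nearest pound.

£43,033

At 7.00% the monthly rate is 0.0058333, so the payment is 288,000 × 0.0058333 / (1 − 1.0058333^−48) = £6,896.52.
Total paid = 48 × £6,896.52 = £331,032.96; interest = £331,032.96 − £288,000 = £43,032.96.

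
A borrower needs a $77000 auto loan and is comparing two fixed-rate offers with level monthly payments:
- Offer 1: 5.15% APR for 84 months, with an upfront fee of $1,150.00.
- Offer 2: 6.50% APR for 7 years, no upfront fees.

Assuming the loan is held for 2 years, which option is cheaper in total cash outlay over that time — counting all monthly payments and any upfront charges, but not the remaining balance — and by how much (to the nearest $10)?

Offer 1 by $40

Offer 1: monthly rate = 5.15%/12 = 0.0042917; payment = 77,000 × 0.0042917 / (1 − (1+0.0042917)^−84) = $1,093.75.
Offer 2: monthly rate = 6.5%/12 = 0.0054167; payment = 77,000 × 0.0054167 / (1 − (1+0.0054167)^−84) = $1,143.41.
Over 24 months: Offer 1 costs 24 × $1,093.75 + $1,150.00 = $27,400.00; Offer 2 costs 24 × $1,143.41 = $27,441.84.
Offer 1 is cheaper by $27,441.84 − $27,400.00 = $41.84.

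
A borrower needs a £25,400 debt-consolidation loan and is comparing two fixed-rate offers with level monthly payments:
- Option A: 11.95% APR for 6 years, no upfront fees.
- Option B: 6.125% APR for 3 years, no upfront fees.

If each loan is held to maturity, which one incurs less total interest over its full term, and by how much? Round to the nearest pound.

Option B by £7,836

Option A: monthly rate = 11.95%/12 = 0.0099583; payment = 25,400 × 0.0099583 / (1 − (1+0.0099583)^−72) = £495.91.
Total interest on Option A = 72 × £495.91 − £25,400 = £10,305.52.
Option B: monthly rate = 6.125%/12 = 0.0051042; payment = 25,400 × 0.0051042 / (1 − (1+0.0051042)^−36) = £774.16.
Total interest on Option B = 36 × £774.16 − £25,400 = £2,469.76.
Option B is lower by £7,835.76.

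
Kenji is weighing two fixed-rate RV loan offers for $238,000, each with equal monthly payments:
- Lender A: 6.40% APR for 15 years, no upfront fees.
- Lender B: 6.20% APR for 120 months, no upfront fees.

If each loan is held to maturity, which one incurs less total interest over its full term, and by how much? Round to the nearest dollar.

Lender B by $50,881

Lender A: at 6.40% the monthly rate is 0.0053333, so the payment is 238,000 × 0.0053333 / (1 − 1.0053333^−180) = $2,060.17.
Total interest on Lender A = 180 × $2,060.17 − $238,000 = $132,830.60.
Lender B: monthly rate = 6.2%/12 = 0.0051667; payment = 238,000 × 0.0051667 / (1 − (1+0.0051667)^−120) = $2,666.25.
Total interest on Lender B = 120 × $2,666.25 − $238,000 = $81,950.00.
Lender B is lower by $50,880.60.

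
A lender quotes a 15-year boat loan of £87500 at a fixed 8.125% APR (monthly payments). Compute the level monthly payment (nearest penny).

£842.52

Monthly rate = 8.125%/12 = 0.0067708; payment = 87,500 × 0.0067708 / (1 − (1+0.0067708)^−180) = £842.52.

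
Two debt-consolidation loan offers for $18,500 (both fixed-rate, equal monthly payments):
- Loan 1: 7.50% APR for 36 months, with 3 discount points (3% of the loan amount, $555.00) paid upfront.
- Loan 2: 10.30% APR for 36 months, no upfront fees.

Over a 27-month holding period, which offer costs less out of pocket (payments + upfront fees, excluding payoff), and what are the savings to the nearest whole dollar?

Loan 1 by $95

Loan 1: monthly rate = 7.5%/12 = 0.0062500; payment = 18,500 × 0.0062500 / (1 − (1+0.0062500)^−36) = $575.47.
Loan 2: monthly rate = 10.3%/12 = 0.0085833; payment = 18,500 × 0.0085833 / (1 − (1+0.0085833)^−36) = $599.55.
Over 27 months: Loan 1 costs 27 × $575.47 + $555.00 = $16,092.69; Loan 2 costs 27 × $599.55 = $16,187.85.
Loan 1 is cheaper by $16,187.85 − $16,092.69 = $95.16.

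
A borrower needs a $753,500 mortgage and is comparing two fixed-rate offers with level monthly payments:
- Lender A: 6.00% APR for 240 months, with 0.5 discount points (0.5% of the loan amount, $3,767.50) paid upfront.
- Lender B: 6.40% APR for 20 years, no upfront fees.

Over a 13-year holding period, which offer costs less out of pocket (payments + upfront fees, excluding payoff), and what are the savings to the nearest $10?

Lender A: monthly rate = 6%/12 = 0.0050000; payment = 753,500 × 0.0050000 / (1 − (1+0.0050000)^−240) = $5,398.31.
Lender B: monthly rate = 6.4%/12 = 0.0053333; payment = 753,500 × 0.0053333 / (1 − (1+0.0053333)^−240) = $5,573.62.
Over 156 months: Lender A costs 156 × $5,398.31 + $3,767.50 = $845,903.86; Lender B costs 156 × $5,573.62 = $869,484.72.
Lender A is cheaper by $869,484.72 − $845,903.86 = $23,580.86.

Lender A by $23,580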